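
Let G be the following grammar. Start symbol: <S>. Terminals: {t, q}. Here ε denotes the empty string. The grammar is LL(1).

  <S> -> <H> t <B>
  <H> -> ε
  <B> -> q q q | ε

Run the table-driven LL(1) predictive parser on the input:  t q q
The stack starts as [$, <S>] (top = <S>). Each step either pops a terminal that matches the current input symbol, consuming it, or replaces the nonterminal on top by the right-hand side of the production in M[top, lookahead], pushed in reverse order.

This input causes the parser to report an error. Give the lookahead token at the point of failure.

$

step 1: stack=$ <S>  input=t q q $  — expand <S> -> <H> t <B>
step 2: stack=$ <B> t <H>  input=t q q $  — expand <H> -> ε
step 3: stack=$ <B> t  input=t q q $  — match t
step 4: stack=$ <B>  input=q q $  — expand <B> -> q q q
step 5: stack=$ q q q  input=q q $  — match q
step 6: stack=$ q q  input=q $  — match q
step 7: stack=$ q  input=$  — error: top is terminal q but lookahead is $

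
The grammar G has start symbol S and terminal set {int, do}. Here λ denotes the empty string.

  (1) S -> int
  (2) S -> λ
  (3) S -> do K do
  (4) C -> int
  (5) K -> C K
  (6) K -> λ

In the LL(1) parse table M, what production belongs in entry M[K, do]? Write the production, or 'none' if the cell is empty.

K -> λ

FIRST(S) = {λ, do, int}
FIRST(C) = {int}
FIRST(K) = {λ, int}  (via C K)
FOLLOW(S) includes $ since S is the start symbol.
FOLLOW(K): in S->do K do, K is followed by do with FIRST {do}; in K->C K, the suffix after K is empty (adds nothing new). Thus FOLLOW(K) = {do}.
For K -> C K: FIRST(C K) = {int}, so it goes in M[K, t] for t ∈ {int}.
For K -> λ: FIRST(λ) = {λ}, so it goes in M[K, t] for t ∈ {}; since λ ∈ FIRST, also for every t ∈ FOLLOW(K) = {do}.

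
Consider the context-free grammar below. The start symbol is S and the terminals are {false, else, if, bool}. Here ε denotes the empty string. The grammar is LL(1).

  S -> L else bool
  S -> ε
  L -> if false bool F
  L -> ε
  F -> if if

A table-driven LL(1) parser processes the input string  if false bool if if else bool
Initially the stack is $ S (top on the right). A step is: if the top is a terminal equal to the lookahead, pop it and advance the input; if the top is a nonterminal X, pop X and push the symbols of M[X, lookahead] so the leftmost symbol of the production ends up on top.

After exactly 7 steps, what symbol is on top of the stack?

     Stack                        Input                            Action
  1  $ S                          if false bool if if else bool $  expand S -> L else bool
  2  $ bool else L                if false bool if if else bool $  expand L -> if false bool F
  3  $ bool else F bool false if  if false bool if if else bool $  match if
  4  $ bool else F bool false     false bool if if else bool $     match false
  5  $ bool else F bool           bool if if else bool $           match bool
  6  $ bool else F                if if else bool $                expand F -> if if
  7  $ bool else if if            if if else bool $                match if
Stack after step 7: $ bool else if (top = if).

if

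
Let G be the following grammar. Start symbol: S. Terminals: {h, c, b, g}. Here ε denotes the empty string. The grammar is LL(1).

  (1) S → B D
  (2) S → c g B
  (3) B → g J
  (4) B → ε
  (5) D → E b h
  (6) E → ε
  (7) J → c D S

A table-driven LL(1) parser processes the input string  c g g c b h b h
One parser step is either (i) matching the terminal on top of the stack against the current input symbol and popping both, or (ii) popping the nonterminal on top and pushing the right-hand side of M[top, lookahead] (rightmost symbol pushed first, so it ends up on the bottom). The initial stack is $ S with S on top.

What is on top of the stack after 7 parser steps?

D

step 1: stack=$ S  input=c g g c b h b h $  — expand S → c g B
step 2: stack=$ B g c  input=c g g c b h b h $  — match c
step 3: stack=$ B g  input=g g c b h b h $  — match g
step 4: stack=$ B  input=g c b h b h $  — expand B → g J
step 5: stack=$ J g  input=g c b h b h $  — match g
step 6: stack=$ J  input=c b h b h $  — expand J → c D S
step 7: stack=$ S D c  input=c b h b h $  — match c
Stack after step 7: $ S D (top = D).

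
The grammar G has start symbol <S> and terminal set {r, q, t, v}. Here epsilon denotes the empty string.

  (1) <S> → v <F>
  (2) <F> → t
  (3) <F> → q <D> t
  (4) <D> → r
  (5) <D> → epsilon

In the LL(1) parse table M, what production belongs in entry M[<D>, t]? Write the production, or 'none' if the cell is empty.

FIRST(<S>) = {v}
FIRST(<F>) = {q, t}
FIRST(<D>) = {epsilon, r}
FOLLOW(<S>) includes $ since <S> is the start symbol.
FOLLOW(<D>): in <F>→q <D> t, <D> is followed by t with FIRST {t}. Thus FOLLOW(<D>) = {t}.
For <D> → r: FIRST(r) = {r}, so it goes in M[<D>, t] for t ∈ {r}.
For <D> → epsilon: FIRST(epsilon) = {epsilon}, so it goes in M[<D>, t] for t ∈ {}; since epsilon ∈ FIRST, also for every t ∈ FOLLOW(<D>) = {t}.

<D> → epsilon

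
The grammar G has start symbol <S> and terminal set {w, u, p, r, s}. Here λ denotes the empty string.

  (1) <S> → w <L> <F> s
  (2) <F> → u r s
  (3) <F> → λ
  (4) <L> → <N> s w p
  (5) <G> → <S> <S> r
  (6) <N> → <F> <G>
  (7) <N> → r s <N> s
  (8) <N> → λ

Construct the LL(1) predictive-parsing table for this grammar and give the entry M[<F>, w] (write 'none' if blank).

FIRST(<S>): from <S>→w <L> <F> s we get {w}. So FIRST(<S>) = {w}.
FIRST(<F>): from <F>→u r s we get {u}; from <F>→λ we get {λ}. So FIRST(<F>) = {λ, u}.
FIRST(<G>): from <G>→<S> <S> r we get {w}. So FIRST(<G>) = {w}.
FIRST(<N>): from <N>→<F> <G> we get {u, w}; from <N>→r s <N> s we get {r}; from <N>→λ we get {λ}. So FIRST(<N>) = {λ, r, u, w}.
FIRST(<L>): from <L>→<N> s w p we get {r, s, u, w}. So FIRST(<L>) = {r, s, u, w}.
FOLLOW(<S>) includes $ since <S> is the start symbol.
FOLLOW(<F>): in <S>→w <L> <F> s, <F> is followed by s with FIRST {s}; in <N>→<F> <G>, <F> is followed by <G> with FIRST {w}. Thus FOLLOW(<F>) = {s, w}.
For <F> → u r s: FIRST(u r s) = {u}, so it goes in M[<F>, t] for t ∈ {u}.
For <F> → λ: FIRST(λ) = {λ}, so it goes in M[<F>, t] for t ∈ {}; since λ ∈ FIRST, also for every t ∈ FOLLOW(<F>) = {s, w}.

<F> → λ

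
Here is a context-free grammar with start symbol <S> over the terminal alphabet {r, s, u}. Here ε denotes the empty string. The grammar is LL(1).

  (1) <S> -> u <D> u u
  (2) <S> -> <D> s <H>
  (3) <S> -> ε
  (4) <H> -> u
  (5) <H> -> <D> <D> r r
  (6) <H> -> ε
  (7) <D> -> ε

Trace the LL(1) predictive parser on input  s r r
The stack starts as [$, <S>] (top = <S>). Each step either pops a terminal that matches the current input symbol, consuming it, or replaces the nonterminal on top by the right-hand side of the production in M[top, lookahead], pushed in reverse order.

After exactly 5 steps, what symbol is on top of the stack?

step 1: stack=$ <S>  input=s r r $  — expand <S> -> <D> s <H>
step 2: stack=$ <H> s <D>  input=s r r $  — expand <D> -> ε
step 3: stack=$ <H> s  input=s r r $  — match s
step 4: stack=$ <H>  input=r r $  — expand <H> -> <D> <D> r r
step 5: stack=$ r r <D> <D>  input=r r $  — expand <D> -> ε
Stack after step 5: $ r r <D> (top = <D>).

<D>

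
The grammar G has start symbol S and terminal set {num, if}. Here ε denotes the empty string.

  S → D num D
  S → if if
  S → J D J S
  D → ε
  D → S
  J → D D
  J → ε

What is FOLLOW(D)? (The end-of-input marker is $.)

FIRST(S) = {if, num}  (via D num D, J D J S)
FIRST(D) = {ε, if, num}  (via S)
FIRST(J) = {ε, if, num}  (via D D)
FOLLOW(S) includes $ since S is the start symbol.
FOLLOW(J): in S→J D J S (occurrence 1), J is followed by D J S with FIRST {if, num}; in S→J D J S (occurrence 2), J is followed by S with FIRST {if, num}. Thus FOLLOW(J) = {if, num}.
FOLLOW(S): in S→J D J S, the suffix after S is empty (adds nothing new); in D→S, the suffix after S is empty, so FOLLOW(S) ⊇ FOLLOW(D) = {$, if, num}. Thus FOLLOW(S) = {$, if, num}.
FOLLOW(D): in S→D num D (occurrence 1), D is followed by num D with FIRST {num}; in S→D num D (occurrence 2), the suffix after D is empty, so FOLLOW(D) ⊇ FOLLOW(S) = {$, if, num}; in S→J D J S, D is followed by J S with FIRST {if, num}; in J→D D (occurrence 1), D is followed by D with FIRST {ε, if, num}; in J→D D (occurrence 1), the suffix after D is nullable, so FOLLOW(D) ⊇ FOLLOW(J) = {if, num}; in J→D D (occurrence 2), the suffix after D is empty, so FOLLOW(D) ⊇ FOLLOW(J) = {if, num}. Thus FOLLOW(D) = {$, if, num}.

{$, if, num}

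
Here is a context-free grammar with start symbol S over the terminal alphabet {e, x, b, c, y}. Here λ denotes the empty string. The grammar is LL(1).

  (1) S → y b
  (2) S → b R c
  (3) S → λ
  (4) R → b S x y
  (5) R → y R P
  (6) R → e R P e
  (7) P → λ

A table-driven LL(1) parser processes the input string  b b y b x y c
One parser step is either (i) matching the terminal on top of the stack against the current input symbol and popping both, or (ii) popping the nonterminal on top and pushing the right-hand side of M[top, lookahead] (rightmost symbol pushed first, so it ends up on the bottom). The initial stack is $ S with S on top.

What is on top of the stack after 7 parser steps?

x

     Stack        Input            Action
  1  $ S          b b y b x y c $  expand S → b R c
  2  $ c R b      b b y b x y c $  match b
  3  $ c R        b y b x y c $    expand R → b S x y
  4  $ c y x S b  b y b x y c $    match b
  5  $ c y x S    y b x y c $      expand S → y b
  6  $ c y x b y  y b x y c $      match y
  7  $ c y x b    b x y c $        match b
Stack after step 7: $ c y x (top = x).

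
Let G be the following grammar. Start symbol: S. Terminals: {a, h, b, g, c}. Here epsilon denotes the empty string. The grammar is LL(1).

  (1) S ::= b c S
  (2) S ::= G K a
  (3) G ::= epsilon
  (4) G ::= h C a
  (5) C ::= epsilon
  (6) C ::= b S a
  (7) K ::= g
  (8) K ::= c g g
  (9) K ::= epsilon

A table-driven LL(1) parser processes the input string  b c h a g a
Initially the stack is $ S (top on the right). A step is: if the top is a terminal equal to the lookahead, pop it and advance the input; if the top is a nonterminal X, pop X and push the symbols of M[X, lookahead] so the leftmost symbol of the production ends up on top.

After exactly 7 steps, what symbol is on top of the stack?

     Stack        Input          Action
  1  $ S          b c h a g a $  expand S ::= b c S
  2  $ S c b      b c h a g a $  match b
  3  $ S c        c h a g a $    match c
  4  $ S          h a g a $      expand S ::= G K a
  5  $ a K G      h a g a $      expand G ::= h C a
  6  $ a K a C h  h a g a $      match h
  7  $ a K a C    a g a $        expand C ::= epsilon
Stack after step 7: $ a K a (top = a).

a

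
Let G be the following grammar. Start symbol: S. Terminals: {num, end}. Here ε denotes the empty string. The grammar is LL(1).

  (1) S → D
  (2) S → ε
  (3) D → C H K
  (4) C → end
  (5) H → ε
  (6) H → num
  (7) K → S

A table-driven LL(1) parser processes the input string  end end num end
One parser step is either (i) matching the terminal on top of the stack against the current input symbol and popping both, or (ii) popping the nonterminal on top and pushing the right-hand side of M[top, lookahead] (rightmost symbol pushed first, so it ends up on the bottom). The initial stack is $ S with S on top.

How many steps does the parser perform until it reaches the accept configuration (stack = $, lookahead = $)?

20

      Stack      Input              Action
   1  $ S        end end num end $  expand S → D
   2  $ D        end end num end $  expand D → C H K
   3  $ K H C    end end num end $  expand C → end
   4  $ K H end  end end num end $  match end
   5  $ K H      end num end $      expand H → ε
   6  $ K        end num end $      expand K → S
   7  $ S        end num end $      expand S → D
   8  $ D        end num end $      expand D → C H K
   9  $ K H C    end num end $      expand C → end
  10  $ K H end  end num end $      match end
  11  $ K H      num end $          expand H → num
  12  $ K num    num end $          match num
  13  $ K        end $              expand K → S
  14  $ S        end $              expand S → D
  15  $ D        end $              expand D → C H K
  16  $ K H C    end $              expand C → end
  17  $ K H end  end $              match end
  18  $ K H      $                  expand H → ε
  19  $ K        $                  expand K → S
  20  $ S        $                  expand S → ε
Accept reached after 20 steps.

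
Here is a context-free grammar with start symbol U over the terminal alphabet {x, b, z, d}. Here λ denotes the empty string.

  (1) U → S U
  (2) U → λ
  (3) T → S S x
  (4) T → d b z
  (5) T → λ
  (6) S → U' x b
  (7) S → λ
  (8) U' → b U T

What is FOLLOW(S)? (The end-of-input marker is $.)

FIRST(U'): from U'→b U T we get {b}. So FIRST(U') = {b}.
FIRST(S): from S→U' x b we get {b}; from S→λ we get {λ}. So FIRST(S) = {λ, b}.
FIRST(U): from U→S U we get {λ, b}; from U→λ we get {λ}. So FIRST(U) = {λ, b}.
FIRST(T): from T→S S x we get {b, x}; from T→d b z we get {d}; from T→λ we get {λ}. So FIRST(T) = {λ, b, d, x}.
FOLLOW(U) includes $ since U is the start symbol.
FOLLOW(U'): in S→U' x b, U' is followed by x b with FIRST {x}. Thus FOLLOW(U') = {x}.
FOLLOW(U): in U→S U, the suffix after U is empty (adds nothing new); in U'→b U T, U is followed by T with FIRST {λ, b, d, x}; in U'→b U T, the suffix after U is nullable, so FOLLOW(U) ⊇ FOLLOW(U') = {x}. Thus FOLLOW(U) = {$, b, d, x}.
FOLLOW(T): in U'→b U T, the suffix after T is empty, so FOLLOW(T) ⊇ FOLLOW(U') = {x}. Thus FOLLOW(T) = {x}.
FOLLOW(S): in U→S U, S is followed by U with FIRST {λ, b}; in U→S U, the suffix after S is nullable, so FOLLOW(S) ⊇ FOLLOW(U) = {$, b, d, x}; in T→S S x (occurrence 1), S is followed by S x with FIRST {b, x}; in T→S S x (occurrence 2), S is followed by x with FIRST {x}. Thus FOLLOW(S) = {$, b, d, x}.

{$, b, d, x}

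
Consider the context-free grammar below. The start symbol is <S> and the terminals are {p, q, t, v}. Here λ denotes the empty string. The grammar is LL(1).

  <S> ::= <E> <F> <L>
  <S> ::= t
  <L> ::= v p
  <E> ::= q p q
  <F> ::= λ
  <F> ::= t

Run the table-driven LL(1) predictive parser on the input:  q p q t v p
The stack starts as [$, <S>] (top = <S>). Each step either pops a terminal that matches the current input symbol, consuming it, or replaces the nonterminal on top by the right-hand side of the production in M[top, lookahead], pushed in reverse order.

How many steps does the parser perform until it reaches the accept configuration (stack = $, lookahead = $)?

10

      Stack            Input          Action
   1  $ <S>            q p q t v p $  expand <S> ::= <E> <F> <L>
   2  $ <L> <F> <E>    q p q t v p $  expand <E> ::= q p q
   3  $ <L> <F> q p q  q p q t v p $  match q
   4  $ <L> <F> q p    p q t v p $    match p
   5  $ <L> <F> q      q t v p $      match q
   6  $ <L> <F>        t v p $        expand <F> ::= t
   7  $ <L> t          t v p $        match t
   8  $ <L>            v p $          expand <L> ::= v p
   9  $ p v            v p $          match v
  10  $ p              p $            match p
Accept reached after 10 steps.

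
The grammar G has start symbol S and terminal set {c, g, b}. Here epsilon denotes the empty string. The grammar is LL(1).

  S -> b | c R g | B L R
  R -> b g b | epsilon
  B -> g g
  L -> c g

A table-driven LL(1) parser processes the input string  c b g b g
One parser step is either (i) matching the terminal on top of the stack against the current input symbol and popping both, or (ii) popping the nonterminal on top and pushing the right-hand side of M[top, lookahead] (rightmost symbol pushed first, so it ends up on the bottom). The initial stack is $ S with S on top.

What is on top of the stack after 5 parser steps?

step 1: stack=$ S  input=c b g b g $  — expand S -> c R g
step 2: stack=$ g R c  input=c b g b g $  — match c
step 3: stack=$ g R  input=b g b g $  — expand R -> b g b
step 4: stack=$ g b g b  input=b g b g $  — match b
step 5: stack=$ g b g  input=g b g $  — match g
Stack after step 5: $ g b (top = b).

b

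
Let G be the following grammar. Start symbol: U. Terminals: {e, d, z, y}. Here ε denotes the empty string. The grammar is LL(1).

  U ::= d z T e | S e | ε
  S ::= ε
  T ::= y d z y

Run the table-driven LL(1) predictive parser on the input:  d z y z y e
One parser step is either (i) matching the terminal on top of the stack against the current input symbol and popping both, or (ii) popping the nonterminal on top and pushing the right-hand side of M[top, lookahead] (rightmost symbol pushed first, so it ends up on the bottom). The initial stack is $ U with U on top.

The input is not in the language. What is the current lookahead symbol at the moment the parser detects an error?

z

     Stack        Input          Action
  1  $ U          d z y z y e $  expand U ::= d z T e
  2  $ e T z d    d z y z y e $  match d
  3  $ e T z      z y z y e $    match z
  4  $ e T        y z y e $      expand T ::= y d z y
  5  $ e y z d y  y z y e $      match y
  6  $ e y z d    z y e $        error: top is terminal d but lookahead is z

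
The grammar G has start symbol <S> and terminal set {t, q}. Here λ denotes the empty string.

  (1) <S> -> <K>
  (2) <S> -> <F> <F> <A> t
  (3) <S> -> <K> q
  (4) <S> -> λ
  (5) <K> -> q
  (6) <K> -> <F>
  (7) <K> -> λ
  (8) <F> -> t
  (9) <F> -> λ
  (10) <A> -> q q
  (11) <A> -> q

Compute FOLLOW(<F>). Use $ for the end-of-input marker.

{$, q, t}

FIRST(<F>) = {λ, t}
FIRST(<A>) = {q}
FIRST(<K>) = {λ, q, t}  (via <F>)
FIRST(<S>) = {λ, q, t}  (via <K>, <F> <F> <A> t, <K> q)
FOLLOW(<S>) includes $ since <S> is the start symbol.
FOLLOW(<S>): <S> appears on no right-hand side. Thus FOLLOW(<S>) = {$}.
FOLLOW(<K>): in <S>-><K>, the suffix after <K> is empty, so FOLLOW(<K>) ⊇ FOLLOW(<S>) = {$}; in <S>-><K> q, <K> is followed by q with FIRST {q}. Thus FOLLOW(<K>) = {$, q}.
FOLLOW(<F>): in <S>-><F> <F> <A> t (occurrence 1), <F> is followed by <F> <A> t with FIRST {q, t}; in <S>-><F> <F> <A> t (occurrence 2), <F> is followed by <A> t with FIRST {q}; in <K>-><F>, the suffix after <F> is empty, so FOLLOW(<F>) ⊇ FOLLOW(<K>) = {$, q}. Thus FOLLOW(<F>) = {$, q, t}.
FOLLOW(<A>): in <S>-><F> <F> <A> t, <A> is followed by t with FIRST {t}. Thus FOLLOW(<A>) = {t}.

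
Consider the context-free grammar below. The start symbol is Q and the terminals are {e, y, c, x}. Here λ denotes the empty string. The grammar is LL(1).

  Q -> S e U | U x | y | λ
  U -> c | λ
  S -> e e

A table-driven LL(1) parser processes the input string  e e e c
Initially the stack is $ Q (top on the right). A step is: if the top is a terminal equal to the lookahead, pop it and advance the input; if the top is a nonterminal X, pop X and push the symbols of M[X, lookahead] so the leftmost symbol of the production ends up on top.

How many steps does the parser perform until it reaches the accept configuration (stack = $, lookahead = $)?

step 1: stack=$ Q  input=e e e c $  — expand Q -> S e U
step 2: stack=$ U e S  input=e e e c $  — expand S -> e e
step 3: stack=$ U e e e  input=e e e c $  — match e
step 4: stack=$ U e e  input=e e c $  — match e
step 5: stack=$ U e  input=e c $  — match e
step 6: stack=$ U  input=c $  — expand U -> c
step 7: stack=$ c  input=c $  — match c
Accept reached after 7 steps.

7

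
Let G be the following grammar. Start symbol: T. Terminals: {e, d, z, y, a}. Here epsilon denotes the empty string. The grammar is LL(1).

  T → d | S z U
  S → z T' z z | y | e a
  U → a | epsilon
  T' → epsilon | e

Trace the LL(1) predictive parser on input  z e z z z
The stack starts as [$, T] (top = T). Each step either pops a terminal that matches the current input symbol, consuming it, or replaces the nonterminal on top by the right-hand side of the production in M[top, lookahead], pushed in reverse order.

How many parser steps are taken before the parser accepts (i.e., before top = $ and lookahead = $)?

9

     Stack           Input        Action
  1  $ T             z e z z z $  expand T → S z U
  2  $ U z S         z e z z z $  expand S → z T' z z
  3  $ U z z z T' z  z e z z z $  match z
  4  $ U z z z T'    e z z z $    expand T' → e
  5  $ U z z z e     e z z z $    match e
  6  $ U z z z       z z z $      match z
  7  $ U z z         z z $        match z
  8  $ U z           z $          match z
  9  $ U             $            expand U → epsilon
Accept reached after 9 steps.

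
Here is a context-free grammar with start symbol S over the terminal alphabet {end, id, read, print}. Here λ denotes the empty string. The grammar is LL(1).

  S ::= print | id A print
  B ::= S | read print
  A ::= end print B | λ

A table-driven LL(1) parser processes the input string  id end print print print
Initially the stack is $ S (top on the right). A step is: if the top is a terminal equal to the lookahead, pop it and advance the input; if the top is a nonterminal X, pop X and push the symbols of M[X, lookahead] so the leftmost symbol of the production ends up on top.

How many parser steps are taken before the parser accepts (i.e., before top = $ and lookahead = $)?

9

     Stack                Input                       Action
  1  $ S                  id end print print print $  expand S ::= id A print
  2  $ print A id         id end print print print $  match id
  3  $ print A            end print print print $     expand A ::= end print B
  4  $ print B print end  end print print print $     match end
  5  $ print B print      print print print $         match print
  6  $ print B            print print $               expand B ::= S
  7  $ print S            print print $               expand S ::= print
  8  $ print print        print print $               match print
  9  $ print              print $                     match print
Accept reached after 9 steps.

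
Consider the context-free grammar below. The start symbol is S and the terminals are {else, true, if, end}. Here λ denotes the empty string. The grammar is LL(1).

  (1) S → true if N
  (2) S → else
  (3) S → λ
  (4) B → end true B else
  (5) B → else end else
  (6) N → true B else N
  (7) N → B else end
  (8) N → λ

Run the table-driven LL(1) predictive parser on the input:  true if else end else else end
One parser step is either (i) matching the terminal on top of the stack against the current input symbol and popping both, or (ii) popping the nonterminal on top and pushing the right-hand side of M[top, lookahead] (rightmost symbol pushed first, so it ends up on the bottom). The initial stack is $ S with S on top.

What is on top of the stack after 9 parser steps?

     Stack                     Input                             Action
  1  $ S                       true if else end else else end $  expand S → true if N
  2  $ N if true               true if else end else else end $  match true
  3  $ N if                    if else end else else end $       match if
  4  $ N                       else end else else end $          expand N → B else end
  5  $ end else B              else end else else end $          expand B → else end else
  6  $ end else else end else  else end else else end $          match else
  7  $ end else else end       end else else end $               match end
  8  $ end else else           else else end $                   match else
  9  $ end else                else end $                        match else
Stack after step 9: $ end (top = end).

end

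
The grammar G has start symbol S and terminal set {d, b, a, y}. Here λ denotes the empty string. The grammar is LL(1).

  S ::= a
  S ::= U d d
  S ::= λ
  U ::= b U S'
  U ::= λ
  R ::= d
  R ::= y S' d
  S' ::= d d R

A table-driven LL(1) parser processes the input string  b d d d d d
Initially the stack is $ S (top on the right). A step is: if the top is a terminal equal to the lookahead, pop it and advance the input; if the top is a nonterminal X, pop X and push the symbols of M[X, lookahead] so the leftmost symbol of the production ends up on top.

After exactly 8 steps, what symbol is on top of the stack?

d

step 1: stack=$ S  input=b d d d d d $  — expand S ::= U d d
step 2: stack=$ d d U  input=b d d d d d $  — expand U ::= b U S'
step 3: stack=$ d d S' U b  input=b d d d d d $  — match b
step 4: stack=$ d d S' U  input=d d d d d $  — expand U ::= λ
step 5: stack=$ d d S'  input=d d d d d $  — expand S' ::= d d R
step 6: stack=$ d d R d d  input=d d d d d $  — match d
step 7: stack=$ d d R d  input=d d d d $  — match d
step 8: stack=$ d d R  input=d d d $  — expand R ::= d
Stack after step 8: $ d d d (top = d).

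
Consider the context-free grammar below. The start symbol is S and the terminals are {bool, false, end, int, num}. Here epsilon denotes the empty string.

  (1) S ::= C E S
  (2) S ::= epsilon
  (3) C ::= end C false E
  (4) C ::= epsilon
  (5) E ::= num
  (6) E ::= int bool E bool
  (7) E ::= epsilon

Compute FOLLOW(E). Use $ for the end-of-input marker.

{$, bool, end, false, int, num}

FIRST(C): from C::=end C false E we get {end}; from C::=epsilon we get {epsilon}. So FIRST(C) = {epsilon, end}.
FIRST(E): from E::=num we get {num}; from E::=int bool E bool we get {int}; from E::=epsilon we get {epsilon}. So FIRST(E) = {epsilon, int, num}.
FIRST(S): from S::=C E S we get {epsilon, end, int, num}; from S::=epsilon we get {epsilon}. So FIRST(S) = {epsilon, end, int, num}.
FOLLOW(S) includes $ since S is the start symbol.
FOLLOW(S): in S::=C E S, the suffix after S is empty (adds nothing new). Thus FOLLOW(S) = {$}.
FOLLOW(C): in S::=C E S, C is followed by E S with FIRST {epsilon, end, int, num}; in S::=C E S, the suffix after C is nullable, so FOLLOW(C) ⊇ FOLLOW(S) = {$}; in C::=end C false E, C is followed by false E with FIRST {false}. Thus FOLLOW(C) = {$, end, false, int, num}.
FOLLOW(E): in S::=C E S, E is followed by S with FIRST {epsilon, end, int, num}; in S::=C E S, the suffix after E is nullable, so FOLLOW(E) ⊇ FOLLOW(S) = {$}; in C::=end C false E, the suffix after E is empty, so FOLLOW(E) ⊇ FOLLOW(C) = {$, end, false, int, num}; in E::=int bool E bool, E is followed by bool with FIRST {bool}. Thus FOLLOW(E) = {$, bool, end, false, int, num}.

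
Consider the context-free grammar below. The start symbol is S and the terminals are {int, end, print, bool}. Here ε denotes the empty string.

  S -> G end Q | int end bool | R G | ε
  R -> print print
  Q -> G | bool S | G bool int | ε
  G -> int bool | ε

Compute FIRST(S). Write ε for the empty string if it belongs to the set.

FIRST(R) = {print}
FIRST(G) = {ε, int}
FIRST(S) = {ε, end, int, print}  (via G end Q, R G)
FIRST(Q) = {ε, bool, int}  (via G, G bool int)

{ε, end, int, print}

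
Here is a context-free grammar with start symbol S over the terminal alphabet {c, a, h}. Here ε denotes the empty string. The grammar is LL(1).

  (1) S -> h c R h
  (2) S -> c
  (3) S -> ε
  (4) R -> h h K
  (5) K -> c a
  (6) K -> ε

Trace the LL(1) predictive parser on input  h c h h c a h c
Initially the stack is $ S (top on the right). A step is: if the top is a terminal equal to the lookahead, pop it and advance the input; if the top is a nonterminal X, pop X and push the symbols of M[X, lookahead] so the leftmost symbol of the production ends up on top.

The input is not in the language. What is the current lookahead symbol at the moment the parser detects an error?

c

      Stack      Input              Action
   1  $ S        h c h h c a h c $  expand S -> h c R h
   2  $ h R c h  h c h h c a h c $  match h
   3  $ h R c    c h h c a h c $    match c
   4  $ h R      h h c a h c $      expand R -> h h K
   5  $ h K h h  h h c a h c $      match h
   6  $ h K h    h c a h c $        match h
   7  $ h K      c a h c $          expand K -> c a
   8  $ h a c    c a h c $          match c
   9  $ h a      a h c $            match a
  10  $ h        h c $              match h
  11  $          c $                error: stack empty but input remains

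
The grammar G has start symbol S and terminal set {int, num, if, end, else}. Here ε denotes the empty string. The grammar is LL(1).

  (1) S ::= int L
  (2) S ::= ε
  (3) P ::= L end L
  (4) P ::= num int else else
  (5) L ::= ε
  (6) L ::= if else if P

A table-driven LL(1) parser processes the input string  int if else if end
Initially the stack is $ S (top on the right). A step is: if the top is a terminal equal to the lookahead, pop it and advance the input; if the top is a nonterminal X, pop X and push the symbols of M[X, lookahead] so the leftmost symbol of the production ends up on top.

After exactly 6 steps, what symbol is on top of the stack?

step 1: stack=$ S  input=int if else if end $  — expand S ::= int L
step 2: stack=$ L int  input=int if else if end $  — match int
step 3: stack=$ L  input=if else if end $  — expand L ::= if else if P
step 4: stack=$ P if else if  input=if else if end $  — match if
step 5: stack=$ P if else  input=else if end $  — match else
step 6: stack=$ P if  input=if end $  — match if
Stack after step 6: $ P (top = P).

P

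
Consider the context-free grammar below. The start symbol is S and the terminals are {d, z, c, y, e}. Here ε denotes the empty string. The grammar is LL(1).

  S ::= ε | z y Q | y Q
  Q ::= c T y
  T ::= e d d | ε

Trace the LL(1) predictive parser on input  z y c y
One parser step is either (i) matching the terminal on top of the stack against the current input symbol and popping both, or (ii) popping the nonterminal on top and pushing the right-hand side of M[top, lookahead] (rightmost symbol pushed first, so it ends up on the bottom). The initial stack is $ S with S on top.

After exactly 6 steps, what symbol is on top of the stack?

step 1: stack=$ S  input=z y c y $  — expand S ::= z y Q
step 2: stack=$ Q y z  input=z y c y $  — match z
step 3: stack=$ Q y  input=y c y $  — match y
step 4: stack=$ Q  input=c y $  — expand Q ::= c T y
step 5: stack=$ y T c  input=c y $  — match c
step 6: stack=$ y T  input=y $  — expand T ::= ε
Stack after step 6: $ y (top = y).

y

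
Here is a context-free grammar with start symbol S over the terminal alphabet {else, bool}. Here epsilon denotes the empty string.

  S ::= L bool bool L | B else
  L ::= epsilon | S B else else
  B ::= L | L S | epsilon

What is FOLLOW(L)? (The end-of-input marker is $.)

{$, bool, else}

FIRST(S) = {bool, else}  (via L bool bool L, B else)
FIRST(L) = {epsilon, bool, else}  (via S B else else)
FIRST(B) = {epsilon, bool, else}  (via L, L S)
FOLLOW(S) includes $ since S is the start symbol.
FOLLOW(B): in S::=B else, B is followed by else with FIRST {else}; in L::=S B else else, B is followed by else else with FIRST {else}. Thus FOLLOW(B) = {else}.
FOLLOW(S): in L::=S B else else, S is followed by B else else with FIRST {bool, else}; in B::=L S, the suffix after S is empty, so FOLLOW(S) ⊇ FOLLOW(B) = {else}. Thus FOLLOW(S) = {$, bool, else}.
FOLLOW(L): in S::=L bool bool L (occurrence 1), L is followed by bool bool L with FIRST {bool}; in S::=L bool bool L (occurrence 2), the suffix after L is empty, so FOLLOW(L) ⊇ FOLLOW(S) = {$, bool, else}; in B::=L, the suffix after L is empty, so FOLLOW(L) ⊇ FOLLOW(B) = {else}; in B::=L S, L is followed by S with FIRST {bool, else}. Thus FOLLOW(L) = {$, bool, else}.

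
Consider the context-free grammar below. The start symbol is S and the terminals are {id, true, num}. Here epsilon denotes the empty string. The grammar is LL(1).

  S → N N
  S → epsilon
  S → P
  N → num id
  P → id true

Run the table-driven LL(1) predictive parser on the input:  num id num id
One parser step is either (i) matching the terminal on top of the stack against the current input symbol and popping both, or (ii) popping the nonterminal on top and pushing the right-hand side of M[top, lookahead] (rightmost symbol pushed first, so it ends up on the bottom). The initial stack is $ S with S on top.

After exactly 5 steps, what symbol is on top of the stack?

     Stack       Input            Action
  1  $ S         num id num id $  expand S → N N
  2  $ N N       num id num id $  expand N → num id
  3  $ N id num  num id num id $  match num
  4  $ N id      id num id $      match id
  5  $ N         num id $         expand N → num id
Stack after step 5: $ id num (top = num).

num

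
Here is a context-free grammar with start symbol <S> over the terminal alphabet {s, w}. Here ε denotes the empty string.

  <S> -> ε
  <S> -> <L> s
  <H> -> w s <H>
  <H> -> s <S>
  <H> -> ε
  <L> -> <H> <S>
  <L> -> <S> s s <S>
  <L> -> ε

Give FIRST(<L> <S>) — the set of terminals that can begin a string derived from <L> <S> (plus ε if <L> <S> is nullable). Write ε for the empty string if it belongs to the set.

FIRST(<H>): from <H>->w s <H> we get {w}; from <H>->s <S> we get {s}; from <H>->ε we get {ε}. So FIRST(<H>) = {ε, s, w}.
FIRST(<S>): from <S>->ε we get {ε}; from <S>-><L> s we get {s, w}. So FIRST(<S>) = {ε, s, w}.
FIRST(<L>): from <L>-><H> <S> we get {ε, s, w}; from <L>-><S> s s <S> we get {s, w}; from <L>->ε we get {ε}. So FIRST(<L>) = {ε, s, w}.
FIRST(<L> <S>): take FIRST of each symbol in turn, carrying on past any symbol whose FIRST contains ε; result {ε, s, w}.

{ε, s, w}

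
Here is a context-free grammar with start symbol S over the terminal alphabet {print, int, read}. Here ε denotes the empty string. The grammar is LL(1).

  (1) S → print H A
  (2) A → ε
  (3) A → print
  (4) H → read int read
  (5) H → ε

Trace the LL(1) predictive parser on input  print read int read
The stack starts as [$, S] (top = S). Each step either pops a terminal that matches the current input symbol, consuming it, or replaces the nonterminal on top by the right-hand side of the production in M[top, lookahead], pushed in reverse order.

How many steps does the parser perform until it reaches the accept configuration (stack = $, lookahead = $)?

step 1: stack=$ S  input=print read int read $  — expand S → print H A
step 2: stack=$ A H print  input=print read int read $  — match print
step 3: stack=$ A H  input=read int read $  — expand H → read int read
step 4: stack=$ A read int read  input=read int read $  — match read
step 5: stack=$ A read int  input=int read $  — match int
step 6: stack=$ A read  input=read $  — match read
step 7: stack=$ A  input=$  — expand A → ε
Accept reached after 7 steps.

7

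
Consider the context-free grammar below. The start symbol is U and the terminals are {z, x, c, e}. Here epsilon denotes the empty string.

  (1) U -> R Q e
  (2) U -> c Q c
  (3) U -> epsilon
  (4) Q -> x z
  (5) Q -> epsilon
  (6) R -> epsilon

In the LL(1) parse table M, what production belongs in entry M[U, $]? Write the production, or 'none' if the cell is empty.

FIRST(Q) = {epsilon, x}
FIRST(R) = {epsilon}
FIRST(U) = {epsilon, c, e, x}  (via R Q e)
FOLLOW(U) includes $ since U is the start symbol.
FOLLOW(U): U appears on no right-hand side. Thus FOLLOW(U) = {$}.
For U -> R Q e: FIRST(R Q e) = {e, x}, so it goes in M[U, t] for t ∈ {e, x}.
For U -> c Q c: FIRST(c Q c) = {c}, so it goes in M[U, t] for t ∈ {c}.
For U -> epsilon: FIRST(epsilon) = {epsilon}, so it goes in M[U, t] for t ∈ {}; since epsilon ∈ FIRST, also for every t ∈ FOLLOW(U) = {$}.

U -> epsilon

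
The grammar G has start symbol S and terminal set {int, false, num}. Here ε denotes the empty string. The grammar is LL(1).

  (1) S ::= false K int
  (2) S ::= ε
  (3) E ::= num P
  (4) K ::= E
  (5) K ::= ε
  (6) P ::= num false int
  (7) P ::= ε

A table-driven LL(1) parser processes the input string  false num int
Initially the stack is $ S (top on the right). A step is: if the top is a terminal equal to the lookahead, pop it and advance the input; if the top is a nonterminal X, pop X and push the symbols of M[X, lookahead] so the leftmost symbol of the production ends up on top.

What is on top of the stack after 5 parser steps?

P

     Stack          Input            Action
  1  $ S            false num int $  expand S ::= false K int
  2  $ int K false  false num int $  match false
  3  $ int K        num int $        expand K ::= E
  4  $ int E        num int $        expand E ::= num P
  5  $ int P num    num int $        match num
Stack after step 5: $ int P (top = P).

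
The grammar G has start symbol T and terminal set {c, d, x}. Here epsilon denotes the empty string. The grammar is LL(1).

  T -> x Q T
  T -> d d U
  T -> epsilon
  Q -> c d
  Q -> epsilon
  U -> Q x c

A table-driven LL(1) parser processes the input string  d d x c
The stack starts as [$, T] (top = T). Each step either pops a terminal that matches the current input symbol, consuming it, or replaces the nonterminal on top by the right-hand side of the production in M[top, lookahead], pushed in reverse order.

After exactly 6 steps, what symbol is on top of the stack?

step 1: stack=$ T  input=d d x c $  — expand T -> d d U
step 2: stack=$ U d d  input=d d x c $  — match d
step 3: stack=$ U d  input=d x c $  — match d
step 4: stack=$ U  input=x c $  — expand U -> Q x c
step 5: stack=$ c x Q  input=x c $  — expand Q -> epsilon
step 6: stack=$ c x  input=x c $  — match x
Stack after step 6: $ c (top = c).

c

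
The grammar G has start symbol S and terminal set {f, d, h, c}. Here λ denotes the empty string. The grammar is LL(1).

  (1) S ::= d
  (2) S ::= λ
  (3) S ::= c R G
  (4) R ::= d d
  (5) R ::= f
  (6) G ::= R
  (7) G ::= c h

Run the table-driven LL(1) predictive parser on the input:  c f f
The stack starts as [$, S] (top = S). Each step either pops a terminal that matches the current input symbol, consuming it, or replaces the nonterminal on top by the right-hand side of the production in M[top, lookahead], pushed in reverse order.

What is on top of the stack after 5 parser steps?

step 1: stack=$ S  input=c f f $  — expand S ::= c R G
step 2: stack=$ G R c  input=c f f $  — match c
step 3: stack=$ G R  input=f f $  — expand R ::= f
step 4: stack=$ G f  input=f f $  — match f
step 5: stack=$ G  input=f $  — expand G ::= R
Stack after step 5: $ R (top = R).

R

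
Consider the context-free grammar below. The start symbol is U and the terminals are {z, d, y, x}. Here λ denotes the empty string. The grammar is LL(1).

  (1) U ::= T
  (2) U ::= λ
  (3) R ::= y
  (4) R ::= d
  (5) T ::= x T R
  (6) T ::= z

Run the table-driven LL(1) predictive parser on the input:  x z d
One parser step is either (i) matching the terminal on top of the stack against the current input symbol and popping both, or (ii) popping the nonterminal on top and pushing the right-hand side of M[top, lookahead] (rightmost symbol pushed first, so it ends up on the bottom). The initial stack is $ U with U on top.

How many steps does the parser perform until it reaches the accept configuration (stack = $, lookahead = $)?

7

     Stack    Input    Action
  1  $ U      x z d $  expand U ::= T
  2  $ T      x z d $  expand T ::= x T R
  3  $ R T x  x z d $  match x
  4  $ R T    z d $    expand T ::= z
  5  $ R z    z d $    match z
  6  $ R      d $      expand R ::= d
  7  $ d      d $      match d
Accept reached after 7 steps.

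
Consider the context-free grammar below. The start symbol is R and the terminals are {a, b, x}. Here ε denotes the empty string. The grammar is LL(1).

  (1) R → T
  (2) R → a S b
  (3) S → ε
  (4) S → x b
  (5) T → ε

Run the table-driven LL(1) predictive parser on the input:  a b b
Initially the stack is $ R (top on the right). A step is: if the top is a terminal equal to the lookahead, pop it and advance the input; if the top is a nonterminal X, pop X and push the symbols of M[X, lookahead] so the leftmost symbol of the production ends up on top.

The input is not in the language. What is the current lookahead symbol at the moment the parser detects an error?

b

     Stack    Input    Action
  1  $ R      a b b $  expand R → a S b
  2  $ b S a  a b b $  match a
  3  $ b S    b b $    expand S → ε
  4  $ b      b b $    match b
  5  $        b $      error: stack empty but input remains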